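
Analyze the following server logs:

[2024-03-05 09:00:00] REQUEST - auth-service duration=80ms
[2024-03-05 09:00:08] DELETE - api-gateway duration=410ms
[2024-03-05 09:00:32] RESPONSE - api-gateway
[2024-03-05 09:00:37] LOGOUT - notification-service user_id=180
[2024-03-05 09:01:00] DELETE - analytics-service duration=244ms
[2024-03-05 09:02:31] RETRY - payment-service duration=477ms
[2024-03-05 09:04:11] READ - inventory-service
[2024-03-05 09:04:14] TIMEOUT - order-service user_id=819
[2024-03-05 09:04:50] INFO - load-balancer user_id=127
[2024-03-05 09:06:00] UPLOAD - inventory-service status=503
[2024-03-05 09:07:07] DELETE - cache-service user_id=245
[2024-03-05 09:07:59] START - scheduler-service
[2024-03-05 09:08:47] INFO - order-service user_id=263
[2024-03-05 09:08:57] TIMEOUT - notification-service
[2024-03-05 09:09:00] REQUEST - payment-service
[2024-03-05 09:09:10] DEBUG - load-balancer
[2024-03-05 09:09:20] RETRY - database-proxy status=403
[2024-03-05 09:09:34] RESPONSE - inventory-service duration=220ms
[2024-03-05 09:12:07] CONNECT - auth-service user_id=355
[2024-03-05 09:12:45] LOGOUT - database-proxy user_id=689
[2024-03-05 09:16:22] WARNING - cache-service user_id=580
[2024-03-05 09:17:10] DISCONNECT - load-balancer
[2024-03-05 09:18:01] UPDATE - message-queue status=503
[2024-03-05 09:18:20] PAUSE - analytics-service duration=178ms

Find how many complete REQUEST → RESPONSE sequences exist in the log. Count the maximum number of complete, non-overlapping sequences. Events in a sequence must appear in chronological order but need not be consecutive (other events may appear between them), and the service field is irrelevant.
2

To count sequences:

1. Look for pattern: REQUEST → RESPONSE
2. Greedily scan the log in chronological order, matching each sequence element in turn (ignoring service)
3. Each time the full pattern completes, increment the count and restart matching from the next event
4. Complete non-overlapping sequences found: 2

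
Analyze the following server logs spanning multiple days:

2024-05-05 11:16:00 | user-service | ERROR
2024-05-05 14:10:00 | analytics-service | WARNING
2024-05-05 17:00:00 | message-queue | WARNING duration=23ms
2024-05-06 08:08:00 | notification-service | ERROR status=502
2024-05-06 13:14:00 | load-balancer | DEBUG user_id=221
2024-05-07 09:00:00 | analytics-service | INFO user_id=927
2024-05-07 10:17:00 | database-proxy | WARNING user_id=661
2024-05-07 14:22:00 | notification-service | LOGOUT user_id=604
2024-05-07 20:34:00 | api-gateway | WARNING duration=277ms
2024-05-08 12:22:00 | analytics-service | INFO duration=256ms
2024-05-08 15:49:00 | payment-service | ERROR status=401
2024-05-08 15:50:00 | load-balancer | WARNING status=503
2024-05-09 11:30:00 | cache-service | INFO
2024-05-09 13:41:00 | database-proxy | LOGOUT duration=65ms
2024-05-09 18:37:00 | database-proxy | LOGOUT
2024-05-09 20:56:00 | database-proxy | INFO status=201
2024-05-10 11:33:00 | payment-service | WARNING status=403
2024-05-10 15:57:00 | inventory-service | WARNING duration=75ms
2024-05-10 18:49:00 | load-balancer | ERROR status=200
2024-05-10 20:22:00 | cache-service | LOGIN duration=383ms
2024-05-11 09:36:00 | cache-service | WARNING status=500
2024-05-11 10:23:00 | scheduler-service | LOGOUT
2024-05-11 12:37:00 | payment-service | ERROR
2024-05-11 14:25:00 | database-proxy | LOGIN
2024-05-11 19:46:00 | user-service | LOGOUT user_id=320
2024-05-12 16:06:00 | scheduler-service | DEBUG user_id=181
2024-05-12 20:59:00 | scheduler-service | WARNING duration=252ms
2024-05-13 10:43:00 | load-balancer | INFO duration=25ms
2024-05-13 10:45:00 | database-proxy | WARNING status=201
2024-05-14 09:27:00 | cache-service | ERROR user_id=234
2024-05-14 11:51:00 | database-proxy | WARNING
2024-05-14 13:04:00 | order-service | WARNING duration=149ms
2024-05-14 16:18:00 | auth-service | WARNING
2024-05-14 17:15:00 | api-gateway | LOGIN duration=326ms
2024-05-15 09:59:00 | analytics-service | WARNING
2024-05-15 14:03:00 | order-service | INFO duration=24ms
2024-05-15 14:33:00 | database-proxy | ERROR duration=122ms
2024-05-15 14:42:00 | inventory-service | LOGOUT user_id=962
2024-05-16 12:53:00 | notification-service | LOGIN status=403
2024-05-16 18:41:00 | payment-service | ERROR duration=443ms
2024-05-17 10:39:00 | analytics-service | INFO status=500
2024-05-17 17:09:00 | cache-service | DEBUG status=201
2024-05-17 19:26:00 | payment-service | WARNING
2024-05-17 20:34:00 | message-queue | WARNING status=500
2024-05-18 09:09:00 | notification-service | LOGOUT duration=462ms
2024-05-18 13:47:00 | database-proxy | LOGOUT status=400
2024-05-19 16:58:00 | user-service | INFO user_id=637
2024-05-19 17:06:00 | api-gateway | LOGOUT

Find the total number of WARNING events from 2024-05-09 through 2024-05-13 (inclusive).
5

To filter by date range:

1. Date range: 2024-05-09 through 2024-05-13, both dates inclusive
2. Filter for WARNING events whose date falls in this range
3. Count matching events: 5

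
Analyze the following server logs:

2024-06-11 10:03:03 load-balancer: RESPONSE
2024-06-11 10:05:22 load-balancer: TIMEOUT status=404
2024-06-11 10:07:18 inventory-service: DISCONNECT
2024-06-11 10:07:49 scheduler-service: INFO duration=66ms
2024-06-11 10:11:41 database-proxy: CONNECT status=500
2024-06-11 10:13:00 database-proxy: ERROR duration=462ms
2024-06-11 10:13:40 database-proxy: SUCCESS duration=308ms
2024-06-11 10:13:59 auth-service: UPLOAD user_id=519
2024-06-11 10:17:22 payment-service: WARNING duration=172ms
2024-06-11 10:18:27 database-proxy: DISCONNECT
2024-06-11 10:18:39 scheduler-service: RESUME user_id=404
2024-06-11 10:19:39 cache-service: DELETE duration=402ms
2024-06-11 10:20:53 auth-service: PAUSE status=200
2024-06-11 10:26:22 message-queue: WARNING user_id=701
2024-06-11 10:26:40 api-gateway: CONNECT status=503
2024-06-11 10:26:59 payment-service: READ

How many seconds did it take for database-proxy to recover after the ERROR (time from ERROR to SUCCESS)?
40

To calculate recovery time:

1. Find ERROR event for database-proxy: 2024-06-11 10:13:00
2. Find next SUCCESS event for database-proxy: 2024-06-11 10:13:40
3. Recovery time: 2024-06-11 10:13:40 - 2024-06-11 10:13:00 = 40 seconds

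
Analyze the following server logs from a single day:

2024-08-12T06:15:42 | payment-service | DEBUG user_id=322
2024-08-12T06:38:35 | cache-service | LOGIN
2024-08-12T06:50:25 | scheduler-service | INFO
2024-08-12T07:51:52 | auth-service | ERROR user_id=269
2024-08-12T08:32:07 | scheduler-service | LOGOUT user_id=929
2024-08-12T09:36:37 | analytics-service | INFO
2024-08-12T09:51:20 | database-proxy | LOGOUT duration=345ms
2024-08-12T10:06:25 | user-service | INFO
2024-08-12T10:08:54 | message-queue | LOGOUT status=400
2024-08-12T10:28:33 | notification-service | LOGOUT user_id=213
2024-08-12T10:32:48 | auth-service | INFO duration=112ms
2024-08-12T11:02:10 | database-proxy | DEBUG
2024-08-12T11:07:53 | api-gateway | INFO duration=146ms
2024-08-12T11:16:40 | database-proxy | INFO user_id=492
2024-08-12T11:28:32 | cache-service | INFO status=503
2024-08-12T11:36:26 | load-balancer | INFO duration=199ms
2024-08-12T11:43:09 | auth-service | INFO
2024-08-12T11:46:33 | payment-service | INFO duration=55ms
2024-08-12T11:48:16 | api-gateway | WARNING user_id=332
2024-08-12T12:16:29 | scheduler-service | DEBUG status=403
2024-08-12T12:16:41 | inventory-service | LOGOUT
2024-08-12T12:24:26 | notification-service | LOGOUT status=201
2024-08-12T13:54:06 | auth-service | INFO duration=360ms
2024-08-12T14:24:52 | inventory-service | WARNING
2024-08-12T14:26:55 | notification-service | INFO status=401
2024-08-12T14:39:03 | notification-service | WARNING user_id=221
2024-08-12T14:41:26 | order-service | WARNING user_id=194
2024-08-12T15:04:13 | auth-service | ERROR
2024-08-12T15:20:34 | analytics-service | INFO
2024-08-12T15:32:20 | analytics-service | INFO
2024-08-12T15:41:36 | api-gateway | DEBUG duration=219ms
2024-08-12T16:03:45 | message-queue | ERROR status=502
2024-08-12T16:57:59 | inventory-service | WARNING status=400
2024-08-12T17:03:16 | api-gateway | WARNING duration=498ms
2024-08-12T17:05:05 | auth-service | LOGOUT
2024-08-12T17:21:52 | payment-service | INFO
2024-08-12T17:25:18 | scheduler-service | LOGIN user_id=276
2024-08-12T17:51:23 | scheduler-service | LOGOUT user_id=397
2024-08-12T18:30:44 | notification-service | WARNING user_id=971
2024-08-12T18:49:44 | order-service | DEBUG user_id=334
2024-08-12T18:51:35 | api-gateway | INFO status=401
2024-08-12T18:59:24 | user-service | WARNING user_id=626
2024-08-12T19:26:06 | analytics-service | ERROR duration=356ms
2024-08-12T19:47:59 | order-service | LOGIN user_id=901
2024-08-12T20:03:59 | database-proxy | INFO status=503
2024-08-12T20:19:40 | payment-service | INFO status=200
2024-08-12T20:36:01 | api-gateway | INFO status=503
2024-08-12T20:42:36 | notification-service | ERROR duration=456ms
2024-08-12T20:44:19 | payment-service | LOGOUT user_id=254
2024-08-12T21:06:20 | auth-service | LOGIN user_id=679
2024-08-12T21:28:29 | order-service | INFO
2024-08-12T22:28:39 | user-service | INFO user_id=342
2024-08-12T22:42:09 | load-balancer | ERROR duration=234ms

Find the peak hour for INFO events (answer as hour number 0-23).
11

To find the peak hour:

1. Group all INFO events by hour
2. Count events in each hour
3. Find hour with maximum count
4. Peak hour: 11 (with 6 events)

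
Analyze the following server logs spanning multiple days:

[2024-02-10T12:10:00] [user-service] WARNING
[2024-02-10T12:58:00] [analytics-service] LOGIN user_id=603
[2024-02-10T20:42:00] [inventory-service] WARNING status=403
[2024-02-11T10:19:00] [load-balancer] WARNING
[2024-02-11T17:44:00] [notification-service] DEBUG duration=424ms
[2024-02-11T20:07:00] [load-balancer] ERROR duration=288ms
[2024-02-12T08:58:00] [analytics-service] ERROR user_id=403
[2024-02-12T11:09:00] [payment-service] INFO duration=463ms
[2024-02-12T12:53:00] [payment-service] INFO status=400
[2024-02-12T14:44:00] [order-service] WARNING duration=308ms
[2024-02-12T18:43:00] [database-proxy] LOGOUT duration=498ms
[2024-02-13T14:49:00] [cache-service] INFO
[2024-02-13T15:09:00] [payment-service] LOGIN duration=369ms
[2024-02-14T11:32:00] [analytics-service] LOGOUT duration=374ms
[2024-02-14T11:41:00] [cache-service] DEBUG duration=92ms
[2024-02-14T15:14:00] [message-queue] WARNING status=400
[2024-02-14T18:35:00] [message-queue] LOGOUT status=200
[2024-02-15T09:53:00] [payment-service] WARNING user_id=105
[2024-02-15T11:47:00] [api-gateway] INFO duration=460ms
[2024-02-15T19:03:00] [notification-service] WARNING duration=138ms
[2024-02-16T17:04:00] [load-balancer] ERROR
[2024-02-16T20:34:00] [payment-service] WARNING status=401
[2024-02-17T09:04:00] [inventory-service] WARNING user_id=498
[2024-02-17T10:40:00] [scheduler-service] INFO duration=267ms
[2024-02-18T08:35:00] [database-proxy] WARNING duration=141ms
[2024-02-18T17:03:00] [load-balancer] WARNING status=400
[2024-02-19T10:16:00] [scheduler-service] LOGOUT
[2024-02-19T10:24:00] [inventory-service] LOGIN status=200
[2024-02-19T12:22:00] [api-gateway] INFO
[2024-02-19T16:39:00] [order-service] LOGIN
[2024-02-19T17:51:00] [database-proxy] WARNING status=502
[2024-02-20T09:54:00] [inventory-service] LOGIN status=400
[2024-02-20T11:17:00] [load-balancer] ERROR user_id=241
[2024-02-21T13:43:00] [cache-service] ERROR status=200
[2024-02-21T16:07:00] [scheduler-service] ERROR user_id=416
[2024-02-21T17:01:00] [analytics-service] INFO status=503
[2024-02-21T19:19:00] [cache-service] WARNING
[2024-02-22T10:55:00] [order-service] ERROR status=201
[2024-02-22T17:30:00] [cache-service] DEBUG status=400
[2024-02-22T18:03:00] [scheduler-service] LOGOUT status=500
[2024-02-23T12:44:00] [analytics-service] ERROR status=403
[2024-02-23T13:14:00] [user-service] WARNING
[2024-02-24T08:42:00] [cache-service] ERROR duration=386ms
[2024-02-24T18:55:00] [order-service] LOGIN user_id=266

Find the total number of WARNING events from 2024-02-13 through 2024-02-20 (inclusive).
8

To filter by date range:

1. Date range: 2024-02-13 through 2024-02-20, both dates inclusive
2. Filter for WARNING events whose date falls in this range
3. Count matching events: 8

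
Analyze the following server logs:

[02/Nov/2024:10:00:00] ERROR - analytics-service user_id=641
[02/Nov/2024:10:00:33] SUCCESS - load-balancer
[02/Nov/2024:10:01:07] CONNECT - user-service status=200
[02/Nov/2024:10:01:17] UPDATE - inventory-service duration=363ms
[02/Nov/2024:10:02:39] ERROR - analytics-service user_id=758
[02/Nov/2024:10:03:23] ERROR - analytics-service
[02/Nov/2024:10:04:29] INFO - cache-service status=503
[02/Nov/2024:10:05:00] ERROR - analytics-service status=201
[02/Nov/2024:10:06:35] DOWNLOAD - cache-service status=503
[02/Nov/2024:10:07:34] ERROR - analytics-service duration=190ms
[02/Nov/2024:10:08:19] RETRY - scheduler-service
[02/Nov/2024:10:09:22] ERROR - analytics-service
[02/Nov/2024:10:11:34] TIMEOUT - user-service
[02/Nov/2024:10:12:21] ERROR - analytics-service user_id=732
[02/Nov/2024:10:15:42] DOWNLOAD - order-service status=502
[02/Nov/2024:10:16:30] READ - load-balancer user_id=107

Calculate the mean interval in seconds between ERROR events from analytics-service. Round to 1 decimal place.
123.5

To calculate average interval:

1. Find all ERROR events for analytics-service in order
2. Calculate time gaps between consecutive events
3. Compute mean of gaps: 741 / 6 = 123.5 seconds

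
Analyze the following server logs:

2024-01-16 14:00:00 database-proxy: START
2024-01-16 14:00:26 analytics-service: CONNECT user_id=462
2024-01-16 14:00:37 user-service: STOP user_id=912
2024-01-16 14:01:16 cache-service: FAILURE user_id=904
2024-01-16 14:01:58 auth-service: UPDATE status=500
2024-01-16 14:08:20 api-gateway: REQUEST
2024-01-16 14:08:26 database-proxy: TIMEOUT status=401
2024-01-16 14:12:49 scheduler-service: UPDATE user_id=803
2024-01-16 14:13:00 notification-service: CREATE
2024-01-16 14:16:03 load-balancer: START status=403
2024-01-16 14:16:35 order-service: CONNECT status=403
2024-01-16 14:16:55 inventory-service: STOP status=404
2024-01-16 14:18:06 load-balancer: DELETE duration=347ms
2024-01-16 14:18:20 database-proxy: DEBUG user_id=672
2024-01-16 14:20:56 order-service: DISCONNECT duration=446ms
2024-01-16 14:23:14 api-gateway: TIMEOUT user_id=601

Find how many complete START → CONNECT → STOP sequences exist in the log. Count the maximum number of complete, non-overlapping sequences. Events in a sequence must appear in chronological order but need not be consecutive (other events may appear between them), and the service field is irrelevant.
2

To count sequences:

1. Look for pattern: START → CONNECT → STOP
2. Greedily scan the log in chronological order, matching each sequence element in turn (ignoring service)
3. Each time the full pattern completes, increment the count and restart matching from the next event
4. Complete non-overlapping sequences found: 2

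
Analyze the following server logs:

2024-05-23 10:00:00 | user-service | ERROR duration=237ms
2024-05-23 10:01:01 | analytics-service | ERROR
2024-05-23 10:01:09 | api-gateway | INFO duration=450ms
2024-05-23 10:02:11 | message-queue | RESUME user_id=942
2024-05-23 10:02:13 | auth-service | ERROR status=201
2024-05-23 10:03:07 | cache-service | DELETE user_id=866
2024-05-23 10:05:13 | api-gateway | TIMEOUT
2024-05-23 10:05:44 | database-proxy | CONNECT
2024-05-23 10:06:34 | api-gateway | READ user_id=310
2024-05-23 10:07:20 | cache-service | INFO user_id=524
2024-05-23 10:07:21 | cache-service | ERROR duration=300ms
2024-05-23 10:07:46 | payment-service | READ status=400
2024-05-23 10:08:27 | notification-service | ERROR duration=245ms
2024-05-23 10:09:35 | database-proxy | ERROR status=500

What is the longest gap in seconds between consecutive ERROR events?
308

To find the longest gap:

1. Extract all ERROR events in chronological order
2. Calculate time differences between consecutive events
3. Find the maximum difference
4. Longest gap: 308 seconds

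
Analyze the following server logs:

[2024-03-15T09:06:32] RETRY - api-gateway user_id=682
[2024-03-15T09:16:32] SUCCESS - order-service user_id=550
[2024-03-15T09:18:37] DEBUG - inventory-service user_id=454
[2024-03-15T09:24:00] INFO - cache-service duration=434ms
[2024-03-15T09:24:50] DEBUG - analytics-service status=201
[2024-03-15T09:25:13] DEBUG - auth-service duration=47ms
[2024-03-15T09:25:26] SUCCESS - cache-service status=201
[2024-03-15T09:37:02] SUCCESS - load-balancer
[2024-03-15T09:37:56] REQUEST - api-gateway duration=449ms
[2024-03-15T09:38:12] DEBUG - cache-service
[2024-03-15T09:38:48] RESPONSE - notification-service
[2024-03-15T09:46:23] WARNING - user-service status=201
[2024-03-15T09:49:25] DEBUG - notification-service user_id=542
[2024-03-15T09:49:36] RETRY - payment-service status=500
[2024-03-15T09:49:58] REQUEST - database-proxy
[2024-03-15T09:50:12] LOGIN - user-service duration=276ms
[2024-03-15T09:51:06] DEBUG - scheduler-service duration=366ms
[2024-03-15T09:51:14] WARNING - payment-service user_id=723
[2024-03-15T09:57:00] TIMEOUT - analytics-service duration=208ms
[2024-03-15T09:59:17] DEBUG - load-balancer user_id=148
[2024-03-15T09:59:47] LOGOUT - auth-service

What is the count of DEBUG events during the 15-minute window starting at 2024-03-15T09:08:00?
1

To count events in the time window:

1. Window boundaries: 2024-03-15T09:08:00 to 2024-03-15T09:23:00
2. Filter for DEBUG events within this window
3. Count matching events: 1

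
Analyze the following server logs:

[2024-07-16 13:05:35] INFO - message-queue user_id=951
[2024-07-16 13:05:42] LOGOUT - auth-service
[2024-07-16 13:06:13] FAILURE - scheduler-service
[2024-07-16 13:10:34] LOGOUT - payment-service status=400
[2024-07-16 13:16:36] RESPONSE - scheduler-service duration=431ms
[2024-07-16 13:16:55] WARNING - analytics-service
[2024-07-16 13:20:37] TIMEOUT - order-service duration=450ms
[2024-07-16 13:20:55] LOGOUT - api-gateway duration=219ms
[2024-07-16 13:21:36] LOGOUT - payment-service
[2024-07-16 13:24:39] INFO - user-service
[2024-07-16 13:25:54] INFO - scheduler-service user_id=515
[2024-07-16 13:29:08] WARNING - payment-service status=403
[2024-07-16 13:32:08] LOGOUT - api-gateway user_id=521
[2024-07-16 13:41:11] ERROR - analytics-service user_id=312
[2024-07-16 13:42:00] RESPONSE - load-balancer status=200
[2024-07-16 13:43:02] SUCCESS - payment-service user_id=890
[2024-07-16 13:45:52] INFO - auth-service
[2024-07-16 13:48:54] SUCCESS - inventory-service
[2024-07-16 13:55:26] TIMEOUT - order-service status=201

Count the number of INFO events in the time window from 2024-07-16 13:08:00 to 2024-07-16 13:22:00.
0

To count events in the time window:

1. Window boundaries: 2024-07-16 13:08:00 to 2024-07-16 13:22:00
2. Filter for INFO events within this window
3. Count matching events: 0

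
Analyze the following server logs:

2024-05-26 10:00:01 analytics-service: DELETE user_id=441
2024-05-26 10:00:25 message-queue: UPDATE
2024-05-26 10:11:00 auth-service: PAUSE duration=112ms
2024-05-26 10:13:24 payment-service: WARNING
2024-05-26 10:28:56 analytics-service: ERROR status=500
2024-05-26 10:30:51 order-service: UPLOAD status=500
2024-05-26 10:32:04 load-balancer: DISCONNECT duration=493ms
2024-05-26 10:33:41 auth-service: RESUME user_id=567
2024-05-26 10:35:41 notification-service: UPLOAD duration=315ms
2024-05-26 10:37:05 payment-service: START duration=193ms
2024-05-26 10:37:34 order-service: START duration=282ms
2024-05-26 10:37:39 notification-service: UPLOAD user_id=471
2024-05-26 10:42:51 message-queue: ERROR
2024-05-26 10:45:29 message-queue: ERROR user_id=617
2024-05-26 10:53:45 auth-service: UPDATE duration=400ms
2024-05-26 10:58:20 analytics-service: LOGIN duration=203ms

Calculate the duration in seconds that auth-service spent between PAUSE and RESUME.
1361

To calculate state duration:

1. Find PAUSE event for auth-service: 2024-05-26 10:11:00
2. Find RESUME event for auth-service: 2024-05-26 10:33:41
3. Calculate duration: 2024-05-26 10:33:41 - 2024-05-26 10:11:00 = 1361 seconds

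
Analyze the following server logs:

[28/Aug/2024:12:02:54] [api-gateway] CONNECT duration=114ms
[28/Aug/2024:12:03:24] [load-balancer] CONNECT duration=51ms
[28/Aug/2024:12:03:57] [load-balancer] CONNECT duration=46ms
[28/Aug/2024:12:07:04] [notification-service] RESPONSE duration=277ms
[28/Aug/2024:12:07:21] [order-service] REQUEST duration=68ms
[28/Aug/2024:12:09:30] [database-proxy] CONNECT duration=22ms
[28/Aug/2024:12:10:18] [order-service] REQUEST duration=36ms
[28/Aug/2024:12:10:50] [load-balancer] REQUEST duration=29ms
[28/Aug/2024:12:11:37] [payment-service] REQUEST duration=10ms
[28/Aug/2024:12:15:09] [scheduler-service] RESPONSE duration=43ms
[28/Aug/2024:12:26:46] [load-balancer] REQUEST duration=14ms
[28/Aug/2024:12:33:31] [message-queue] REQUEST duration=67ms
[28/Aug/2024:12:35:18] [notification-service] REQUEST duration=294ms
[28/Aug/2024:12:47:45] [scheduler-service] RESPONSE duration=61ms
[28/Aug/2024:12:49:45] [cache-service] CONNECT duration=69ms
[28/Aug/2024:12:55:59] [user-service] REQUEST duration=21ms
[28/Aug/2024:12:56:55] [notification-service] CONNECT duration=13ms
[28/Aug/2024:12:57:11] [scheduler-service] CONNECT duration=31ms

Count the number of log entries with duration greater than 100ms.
3

To count timeouts:

1. Threshold: 100ms
2. Extract duration from each log entry
3. Count entries where duration > 100
4. Timeout count: 3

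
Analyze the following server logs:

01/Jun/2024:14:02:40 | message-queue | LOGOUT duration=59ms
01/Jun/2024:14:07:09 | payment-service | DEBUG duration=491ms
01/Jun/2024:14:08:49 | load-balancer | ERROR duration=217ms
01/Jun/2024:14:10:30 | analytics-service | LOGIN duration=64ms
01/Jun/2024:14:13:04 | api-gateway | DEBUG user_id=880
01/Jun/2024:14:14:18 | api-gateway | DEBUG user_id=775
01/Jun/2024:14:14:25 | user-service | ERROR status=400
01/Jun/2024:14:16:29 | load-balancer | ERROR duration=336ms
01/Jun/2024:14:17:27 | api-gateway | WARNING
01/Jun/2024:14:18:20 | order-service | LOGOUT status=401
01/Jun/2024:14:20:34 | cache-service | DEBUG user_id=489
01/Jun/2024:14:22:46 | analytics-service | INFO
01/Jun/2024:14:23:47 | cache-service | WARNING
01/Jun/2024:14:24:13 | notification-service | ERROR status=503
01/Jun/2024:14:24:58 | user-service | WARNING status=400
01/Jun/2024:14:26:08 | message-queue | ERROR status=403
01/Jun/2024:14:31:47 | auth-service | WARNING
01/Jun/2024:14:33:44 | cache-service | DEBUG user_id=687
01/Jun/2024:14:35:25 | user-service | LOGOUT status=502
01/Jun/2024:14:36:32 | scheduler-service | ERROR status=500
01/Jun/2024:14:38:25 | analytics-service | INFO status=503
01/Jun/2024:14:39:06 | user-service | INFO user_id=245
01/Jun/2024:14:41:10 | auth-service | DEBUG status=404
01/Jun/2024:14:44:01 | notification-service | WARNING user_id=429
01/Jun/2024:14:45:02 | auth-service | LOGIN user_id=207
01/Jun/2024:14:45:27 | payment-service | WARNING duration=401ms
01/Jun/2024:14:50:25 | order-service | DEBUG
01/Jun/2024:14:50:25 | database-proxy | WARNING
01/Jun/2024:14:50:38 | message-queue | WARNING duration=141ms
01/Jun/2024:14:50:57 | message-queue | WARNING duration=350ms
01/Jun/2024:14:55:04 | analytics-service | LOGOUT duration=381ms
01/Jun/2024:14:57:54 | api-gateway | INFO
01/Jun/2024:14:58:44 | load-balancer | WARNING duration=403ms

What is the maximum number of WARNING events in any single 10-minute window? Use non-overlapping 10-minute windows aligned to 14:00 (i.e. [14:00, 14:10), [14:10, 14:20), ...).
4

To find the burst window:

1. Divide the log period into non-overlapping 10-minute windows starting at 14:00
2. Count WARNING events in each window
3. Find the window with maximum count
4. Maximum events in a window: 4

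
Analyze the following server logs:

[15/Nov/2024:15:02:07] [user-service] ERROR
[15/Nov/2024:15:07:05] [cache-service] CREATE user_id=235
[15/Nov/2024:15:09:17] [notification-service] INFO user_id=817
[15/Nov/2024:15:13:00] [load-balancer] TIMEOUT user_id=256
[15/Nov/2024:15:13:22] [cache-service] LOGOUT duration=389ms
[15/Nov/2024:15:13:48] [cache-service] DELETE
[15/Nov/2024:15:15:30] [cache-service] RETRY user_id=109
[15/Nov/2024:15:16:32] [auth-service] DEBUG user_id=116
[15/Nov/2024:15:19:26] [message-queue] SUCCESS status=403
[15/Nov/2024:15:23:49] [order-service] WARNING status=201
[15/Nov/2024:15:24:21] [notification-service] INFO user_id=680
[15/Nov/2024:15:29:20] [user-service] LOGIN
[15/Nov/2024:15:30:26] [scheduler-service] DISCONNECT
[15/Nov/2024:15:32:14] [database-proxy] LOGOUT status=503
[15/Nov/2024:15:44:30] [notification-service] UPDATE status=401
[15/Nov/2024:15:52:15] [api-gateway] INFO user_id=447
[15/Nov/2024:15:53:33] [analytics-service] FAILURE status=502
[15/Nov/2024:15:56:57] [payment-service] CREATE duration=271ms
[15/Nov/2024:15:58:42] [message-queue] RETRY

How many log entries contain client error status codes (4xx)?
2

To find matching entries:

1. Pattern to match: client error status codes (4xx)
2. Scan each log entry for the pattern
3. Count matches: 2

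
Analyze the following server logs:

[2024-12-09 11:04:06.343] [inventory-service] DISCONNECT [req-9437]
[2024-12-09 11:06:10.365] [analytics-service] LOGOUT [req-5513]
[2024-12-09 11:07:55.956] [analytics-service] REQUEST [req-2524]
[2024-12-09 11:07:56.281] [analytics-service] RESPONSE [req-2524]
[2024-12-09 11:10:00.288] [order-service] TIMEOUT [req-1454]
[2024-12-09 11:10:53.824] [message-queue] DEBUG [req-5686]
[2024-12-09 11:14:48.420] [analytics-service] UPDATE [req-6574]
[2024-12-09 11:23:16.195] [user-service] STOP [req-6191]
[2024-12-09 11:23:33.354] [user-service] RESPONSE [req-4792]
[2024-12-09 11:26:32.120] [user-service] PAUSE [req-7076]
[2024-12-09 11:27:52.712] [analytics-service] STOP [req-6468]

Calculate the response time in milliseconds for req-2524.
325

To calculate latency:

1. Find REQUEST with id req-2524: 2024-12-09 11:07:55.956
2. Find RESPONSE with id req-2524: 2024-12-09 11:07:56.281
3. Latency: 2024-12-09 11:07:56.281 - 2024-12-09 11:07:55.956 = 325ms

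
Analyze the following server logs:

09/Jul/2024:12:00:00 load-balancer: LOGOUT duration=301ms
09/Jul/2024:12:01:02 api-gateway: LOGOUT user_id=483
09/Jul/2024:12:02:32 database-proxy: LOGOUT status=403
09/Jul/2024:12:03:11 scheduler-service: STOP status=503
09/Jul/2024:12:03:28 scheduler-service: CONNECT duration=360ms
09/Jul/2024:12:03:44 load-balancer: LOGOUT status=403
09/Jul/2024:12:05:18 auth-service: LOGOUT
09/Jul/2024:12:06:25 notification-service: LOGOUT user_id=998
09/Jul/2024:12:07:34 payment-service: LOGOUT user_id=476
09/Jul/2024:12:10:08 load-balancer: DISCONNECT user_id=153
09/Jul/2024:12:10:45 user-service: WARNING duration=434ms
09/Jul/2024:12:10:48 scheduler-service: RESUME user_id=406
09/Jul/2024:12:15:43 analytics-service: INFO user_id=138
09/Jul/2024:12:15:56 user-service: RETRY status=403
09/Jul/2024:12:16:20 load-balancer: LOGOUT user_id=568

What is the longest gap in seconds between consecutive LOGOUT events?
526

To find the longest gap:

1. Extract all LOGOUT events in chronological order
2. Calculate time differences between consecutive events
3. Find the maximum difference
4. Longest gap: 526 seconds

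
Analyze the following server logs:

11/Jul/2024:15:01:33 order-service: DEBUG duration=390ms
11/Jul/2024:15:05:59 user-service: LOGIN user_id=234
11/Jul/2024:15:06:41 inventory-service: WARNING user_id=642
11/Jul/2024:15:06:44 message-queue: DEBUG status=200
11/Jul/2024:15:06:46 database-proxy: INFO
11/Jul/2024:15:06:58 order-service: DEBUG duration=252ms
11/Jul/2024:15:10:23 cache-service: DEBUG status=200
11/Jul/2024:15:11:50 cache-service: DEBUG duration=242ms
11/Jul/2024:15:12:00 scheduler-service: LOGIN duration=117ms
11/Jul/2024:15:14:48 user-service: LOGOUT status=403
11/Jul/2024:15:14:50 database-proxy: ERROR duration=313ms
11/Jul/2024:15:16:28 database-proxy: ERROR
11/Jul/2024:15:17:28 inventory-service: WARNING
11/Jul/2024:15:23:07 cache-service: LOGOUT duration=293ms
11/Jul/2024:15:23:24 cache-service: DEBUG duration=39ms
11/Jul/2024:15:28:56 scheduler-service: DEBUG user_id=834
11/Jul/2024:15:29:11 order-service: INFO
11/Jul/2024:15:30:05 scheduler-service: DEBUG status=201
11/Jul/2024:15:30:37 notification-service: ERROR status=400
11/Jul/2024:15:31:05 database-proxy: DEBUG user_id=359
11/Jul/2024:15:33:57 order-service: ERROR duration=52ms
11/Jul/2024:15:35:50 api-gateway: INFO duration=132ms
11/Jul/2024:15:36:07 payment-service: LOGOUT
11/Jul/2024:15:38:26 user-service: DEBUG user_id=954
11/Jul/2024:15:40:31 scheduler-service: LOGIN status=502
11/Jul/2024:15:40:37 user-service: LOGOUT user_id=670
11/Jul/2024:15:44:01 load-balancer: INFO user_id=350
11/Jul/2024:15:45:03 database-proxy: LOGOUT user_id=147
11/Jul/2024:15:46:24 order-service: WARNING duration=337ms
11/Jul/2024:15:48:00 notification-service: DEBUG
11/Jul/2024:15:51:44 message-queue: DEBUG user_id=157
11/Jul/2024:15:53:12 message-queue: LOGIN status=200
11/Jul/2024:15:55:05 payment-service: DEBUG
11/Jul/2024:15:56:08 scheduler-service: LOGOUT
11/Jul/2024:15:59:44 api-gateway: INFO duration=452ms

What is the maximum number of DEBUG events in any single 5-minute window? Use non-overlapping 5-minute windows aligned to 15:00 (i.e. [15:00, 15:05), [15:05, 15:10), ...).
2

To find the burst window:

1. Divide the log period into non-overlapping 5-minute windows starting at 15:00
2. Count DEBUG events in each window
3. Find the window with maximum count
4. Maximum events in a window: 2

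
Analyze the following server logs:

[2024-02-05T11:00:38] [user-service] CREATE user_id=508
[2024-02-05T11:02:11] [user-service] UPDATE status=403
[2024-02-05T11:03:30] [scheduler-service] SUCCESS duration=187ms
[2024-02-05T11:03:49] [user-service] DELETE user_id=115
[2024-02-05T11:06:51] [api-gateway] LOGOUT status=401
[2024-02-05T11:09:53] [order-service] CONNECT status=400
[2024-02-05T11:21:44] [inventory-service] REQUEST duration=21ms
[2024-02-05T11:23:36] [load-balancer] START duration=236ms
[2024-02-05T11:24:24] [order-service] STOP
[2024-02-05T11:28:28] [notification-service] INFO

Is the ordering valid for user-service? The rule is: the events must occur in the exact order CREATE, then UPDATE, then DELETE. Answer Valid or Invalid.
Valid

To validate ordering:

1. Required order: CREATE → UPDATE → DELETE
2. Rule: the events must occur in the exact order CREATE, then UPDATE, then DELETE
3. Check actual order of events for user-service
4. Result: Valid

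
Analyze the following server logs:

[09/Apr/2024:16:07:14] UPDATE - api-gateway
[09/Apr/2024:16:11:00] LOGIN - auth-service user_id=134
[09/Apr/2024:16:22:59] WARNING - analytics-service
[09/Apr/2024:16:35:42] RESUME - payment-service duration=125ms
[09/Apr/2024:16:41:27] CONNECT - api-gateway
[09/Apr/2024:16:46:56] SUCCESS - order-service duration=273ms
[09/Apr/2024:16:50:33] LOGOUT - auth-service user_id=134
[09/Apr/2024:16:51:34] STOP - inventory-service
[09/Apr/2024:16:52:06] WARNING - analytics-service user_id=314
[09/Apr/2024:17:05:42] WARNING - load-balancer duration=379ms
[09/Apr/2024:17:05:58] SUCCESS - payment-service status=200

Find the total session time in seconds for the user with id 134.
2373

To calculate session duration:

1. Find LOGIN event for user_id=134: 09/Apr/2024:16:11:00
2. Find LOGOUT event for user_id=134: 09/Apr/2024:16:50:33
3. Session duration: 09/Apr/2024:16:50:33 - 09/Apr/2024:16:11:00 = 2373 seconds (39 minutes)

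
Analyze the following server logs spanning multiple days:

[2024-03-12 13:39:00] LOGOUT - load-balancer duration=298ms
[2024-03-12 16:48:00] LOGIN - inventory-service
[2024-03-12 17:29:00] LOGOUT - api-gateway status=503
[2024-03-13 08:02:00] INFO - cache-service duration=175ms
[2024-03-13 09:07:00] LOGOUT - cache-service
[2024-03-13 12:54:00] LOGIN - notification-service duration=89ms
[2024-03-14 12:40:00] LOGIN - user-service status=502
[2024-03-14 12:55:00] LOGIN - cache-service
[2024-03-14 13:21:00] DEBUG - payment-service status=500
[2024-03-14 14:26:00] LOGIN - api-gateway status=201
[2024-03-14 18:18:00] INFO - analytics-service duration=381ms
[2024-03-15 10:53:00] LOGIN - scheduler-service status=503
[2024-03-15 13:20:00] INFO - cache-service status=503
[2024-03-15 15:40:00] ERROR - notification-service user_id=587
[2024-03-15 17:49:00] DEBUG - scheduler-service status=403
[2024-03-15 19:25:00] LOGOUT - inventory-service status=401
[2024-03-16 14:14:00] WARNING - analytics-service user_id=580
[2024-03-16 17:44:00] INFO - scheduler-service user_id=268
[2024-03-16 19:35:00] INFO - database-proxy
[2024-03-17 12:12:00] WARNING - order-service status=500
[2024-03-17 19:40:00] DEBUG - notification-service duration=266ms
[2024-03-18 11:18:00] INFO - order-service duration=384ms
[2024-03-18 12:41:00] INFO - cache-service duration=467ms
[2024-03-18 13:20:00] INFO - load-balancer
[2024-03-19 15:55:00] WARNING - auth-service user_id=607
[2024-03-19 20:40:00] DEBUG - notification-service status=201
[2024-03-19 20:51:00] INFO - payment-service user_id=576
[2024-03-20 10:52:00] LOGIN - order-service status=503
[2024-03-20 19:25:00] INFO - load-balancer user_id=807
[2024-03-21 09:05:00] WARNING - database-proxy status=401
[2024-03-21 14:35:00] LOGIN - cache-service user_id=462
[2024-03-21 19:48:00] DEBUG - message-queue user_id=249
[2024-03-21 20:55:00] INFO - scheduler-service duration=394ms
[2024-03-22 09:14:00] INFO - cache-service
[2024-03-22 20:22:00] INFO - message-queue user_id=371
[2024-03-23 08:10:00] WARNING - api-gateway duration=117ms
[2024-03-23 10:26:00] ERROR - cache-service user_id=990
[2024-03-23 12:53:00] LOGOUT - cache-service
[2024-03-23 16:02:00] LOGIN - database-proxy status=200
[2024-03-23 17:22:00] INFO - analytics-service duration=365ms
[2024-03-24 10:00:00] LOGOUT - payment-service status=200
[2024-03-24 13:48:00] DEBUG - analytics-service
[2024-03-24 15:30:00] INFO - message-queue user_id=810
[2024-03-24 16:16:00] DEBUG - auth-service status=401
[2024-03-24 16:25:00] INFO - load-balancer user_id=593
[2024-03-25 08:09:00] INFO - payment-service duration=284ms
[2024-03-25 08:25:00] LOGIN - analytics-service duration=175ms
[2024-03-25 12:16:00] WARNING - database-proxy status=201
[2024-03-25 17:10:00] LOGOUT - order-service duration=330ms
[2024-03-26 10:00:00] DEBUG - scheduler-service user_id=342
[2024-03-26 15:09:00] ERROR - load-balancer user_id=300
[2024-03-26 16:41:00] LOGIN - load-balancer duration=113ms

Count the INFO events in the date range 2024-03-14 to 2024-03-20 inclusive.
9

To filter by date range:

1. Date range: 2024-03-14 through 2024-03-20, both dates inclusive
2. Filter for INFO events whose date falls in this range
3. Count matching events: 9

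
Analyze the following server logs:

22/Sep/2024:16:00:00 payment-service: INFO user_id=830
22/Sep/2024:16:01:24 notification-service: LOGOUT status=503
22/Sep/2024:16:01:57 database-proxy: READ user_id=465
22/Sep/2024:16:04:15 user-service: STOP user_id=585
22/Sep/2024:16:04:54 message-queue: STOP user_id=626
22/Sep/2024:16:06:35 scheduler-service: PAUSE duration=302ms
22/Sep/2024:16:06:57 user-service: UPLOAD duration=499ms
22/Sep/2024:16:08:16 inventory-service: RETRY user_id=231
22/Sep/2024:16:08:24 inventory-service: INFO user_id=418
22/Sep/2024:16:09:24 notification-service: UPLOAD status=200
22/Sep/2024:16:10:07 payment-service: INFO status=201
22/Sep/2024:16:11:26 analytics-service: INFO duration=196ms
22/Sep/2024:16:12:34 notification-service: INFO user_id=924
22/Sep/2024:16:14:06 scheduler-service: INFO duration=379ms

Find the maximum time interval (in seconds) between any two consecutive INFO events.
504

To find the longest gap:

1. Extract all INFO events in chronological order
2. Calculate time differences between consecutive events
3. Find the maximum difference
4. Longest gap: 504 seconds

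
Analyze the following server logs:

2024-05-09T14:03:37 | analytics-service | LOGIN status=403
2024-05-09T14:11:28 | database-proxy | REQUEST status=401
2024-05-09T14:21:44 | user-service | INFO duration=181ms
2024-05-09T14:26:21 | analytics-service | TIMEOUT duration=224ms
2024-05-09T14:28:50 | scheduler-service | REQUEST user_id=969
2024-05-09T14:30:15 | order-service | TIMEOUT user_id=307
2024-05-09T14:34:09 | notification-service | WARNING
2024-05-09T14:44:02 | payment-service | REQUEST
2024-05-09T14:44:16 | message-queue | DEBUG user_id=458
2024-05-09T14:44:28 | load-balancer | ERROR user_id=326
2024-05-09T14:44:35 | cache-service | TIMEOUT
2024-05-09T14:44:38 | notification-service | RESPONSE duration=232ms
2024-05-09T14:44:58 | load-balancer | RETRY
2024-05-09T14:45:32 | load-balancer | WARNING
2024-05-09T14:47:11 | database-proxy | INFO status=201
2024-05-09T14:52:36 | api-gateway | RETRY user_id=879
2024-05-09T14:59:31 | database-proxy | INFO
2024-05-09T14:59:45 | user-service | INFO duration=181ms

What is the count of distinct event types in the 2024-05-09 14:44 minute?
6

To count unique event types:

1. Filter events in the minute starting at 2024-05-09 14:44
2. Extract event types from matching entries
3. Count unique types: 6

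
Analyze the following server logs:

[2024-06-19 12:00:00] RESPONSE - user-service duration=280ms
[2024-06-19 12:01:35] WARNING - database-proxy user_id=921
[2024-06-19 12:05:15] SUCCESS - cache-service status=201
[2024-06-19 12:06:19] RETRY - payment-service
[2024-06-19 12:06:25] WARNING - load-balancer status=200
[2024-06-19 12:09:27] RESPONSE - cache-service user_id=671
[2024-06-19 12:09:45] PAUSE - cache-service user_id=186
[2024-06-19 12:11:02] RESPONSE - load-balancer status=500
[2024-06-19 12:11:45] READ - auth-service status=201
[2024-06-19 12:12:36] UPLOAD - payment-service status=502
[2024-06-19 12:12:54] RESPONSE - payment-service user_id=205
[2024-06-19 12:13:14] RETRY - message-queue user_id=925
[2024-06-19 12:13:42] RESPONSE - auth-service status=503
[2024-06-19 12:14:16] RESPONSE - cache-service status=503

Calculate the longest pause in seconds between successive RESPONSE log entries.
567

To find the longest gap:

1. Extract all RESPONSE events in chronological order
2. Calculate time differences between consecutive events
3. Find the maximum difference
4. Longest gap: 567 seconds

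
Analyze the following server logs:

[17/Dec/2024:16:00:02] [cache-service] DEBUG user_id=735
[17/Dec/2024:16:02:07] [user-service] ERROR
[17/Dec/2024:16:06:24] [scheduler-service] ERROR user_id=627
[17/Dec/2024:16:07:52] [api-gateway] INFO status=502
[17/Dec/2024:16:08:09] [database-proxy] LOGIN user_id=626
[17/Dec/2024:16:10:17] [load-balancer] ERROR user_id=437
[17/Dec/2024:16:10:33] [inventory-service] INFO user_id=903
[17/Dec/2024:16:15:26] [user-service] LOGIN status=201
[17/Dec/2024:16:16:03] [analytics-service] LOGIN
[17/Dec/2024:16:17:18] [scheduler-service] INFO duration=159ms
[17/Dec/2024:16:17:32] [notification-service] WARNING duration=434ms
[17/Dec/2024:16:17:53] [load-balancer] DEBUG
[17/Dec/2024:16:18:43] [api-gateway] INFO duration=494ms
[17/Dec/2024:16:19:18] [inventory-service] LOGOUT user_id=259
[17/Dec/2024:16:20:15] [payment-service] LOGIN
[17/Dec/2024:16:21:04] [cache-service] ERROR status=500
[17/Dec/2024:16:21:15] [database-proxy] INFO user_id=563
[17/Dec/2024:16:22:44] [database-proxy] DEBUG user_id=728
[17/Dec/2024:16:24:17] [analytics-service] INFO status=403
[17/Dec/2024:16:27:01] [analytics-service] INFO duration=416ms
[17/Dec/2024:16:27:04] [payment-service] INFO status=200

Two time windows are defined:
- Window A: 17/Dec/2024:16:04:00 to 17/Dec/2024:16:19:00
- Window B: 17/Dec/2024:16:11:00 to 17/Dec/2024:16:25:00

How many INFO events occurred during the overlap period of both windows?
2

To find overlap events:

1. Window A: 17/Dec/2024:16:04:00 to 17/Dec/2024:16:19:00
2. Window B: 17/Dec/2024:16:11:00 to 17/Dec/2024:16:25:00
3. Overlap period: 17/Dec/2024:16:11:00 to 17/Dec/2024:16:19:00
4. Count INFO events in overlap: 2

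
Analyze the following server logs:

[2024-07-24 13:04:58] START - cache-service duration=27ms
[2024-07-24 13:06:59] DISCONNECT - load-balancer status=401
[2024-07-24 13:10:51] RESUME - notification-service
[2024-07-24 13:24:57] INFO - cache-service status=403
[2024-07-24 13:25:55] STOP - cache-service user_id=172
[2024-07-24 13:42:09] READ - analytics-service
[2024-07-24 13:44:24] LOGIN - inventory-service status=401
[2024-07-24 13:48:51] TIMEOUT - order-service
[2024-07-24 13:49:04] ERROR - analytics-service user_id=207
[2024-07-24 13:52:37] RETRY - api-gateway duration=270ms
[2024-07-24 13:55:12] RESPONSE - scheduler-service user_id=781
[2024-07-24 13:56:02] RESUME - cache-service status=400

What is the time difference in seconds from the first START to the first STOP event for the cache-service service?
1257

To find the time between events:

1. Locate the first START event for cache-service: 2024-07-24 13:04:58
2. Locate the first STOP event for cache-service: 2024-07-24 13:25:55
3. Calculate the difference: 2024-07-24 13:25:55 - 2024-07-24 13:04:58 = 1257 seconds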